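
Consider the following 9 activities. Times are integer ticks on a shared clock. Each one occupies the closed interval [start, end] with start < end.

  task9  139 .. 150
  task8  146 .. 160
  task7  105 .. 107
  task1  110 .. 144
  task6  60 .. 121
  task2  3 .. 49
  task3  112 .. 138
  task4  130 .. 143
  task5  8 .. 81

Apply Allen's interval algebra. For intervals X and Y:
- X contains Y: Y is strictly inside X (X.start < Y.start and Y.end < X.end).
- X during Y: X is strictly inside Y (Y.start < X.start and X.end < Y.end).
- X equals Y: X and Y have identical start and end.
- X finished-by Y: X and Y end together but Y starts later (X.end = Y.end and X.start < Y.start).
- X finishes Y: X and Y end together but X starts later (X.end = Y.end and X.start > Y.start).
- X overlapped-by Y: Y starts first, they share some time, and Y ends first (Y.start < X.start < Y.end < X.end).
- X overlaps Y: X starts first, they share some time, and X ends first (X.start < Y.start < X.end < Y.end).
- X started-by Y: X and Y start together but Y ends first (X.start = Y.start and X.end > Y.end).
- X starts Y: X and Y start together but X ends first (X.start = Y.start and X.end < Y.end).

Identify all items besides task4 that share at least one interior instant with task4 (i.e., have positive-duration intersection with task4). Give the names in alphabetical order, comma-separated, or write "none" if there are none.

task1, task3, task9

Target task4 = [130, 143].
task1 [110, 144] → contains → yes.
task2 [3, 49] → before → no.
task3 [112, 138] → overlaps → yes.
task5 [8, 81] → before → no.
task6 [60, 121] → before → no.
task7 [105, 107] → before → no.
task8 [146, 160] → after → no.
task9 [139, 150] → overlapped-by → yes.
Result: task1, task3, task9.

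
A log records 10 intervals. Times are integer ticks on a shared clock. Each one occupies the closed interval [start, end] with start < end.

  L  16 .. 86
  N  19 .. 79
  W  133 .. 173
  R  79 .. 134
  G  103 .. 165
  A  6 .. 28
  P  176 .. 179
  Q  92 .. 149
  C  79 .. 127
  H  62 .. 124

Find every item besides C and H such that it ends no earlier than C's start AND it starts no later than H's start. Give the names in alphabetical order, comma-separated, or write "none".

L, N

Conditions: its end is no earlier than C's start (X.end >= 79) AND its start is no later than H's start (X.start <= 62).
A: end 28 >= 79? ✗; start 6 <= 62? ✓ → no.
G: end 165 >= 79? ✓; start 103 <= 62? ✗ → no.
L: end 86 >= 79? ✓; start 16 <= 62? ✓ → yes.
N: end 79 >= 79? ✓; start 19 <= 62? ✓ → yes.
P: end 179 >= 79? ✓; start 176 <= 62? ✗ → no.
Q: end 149 >= 79? ✓; start 92 <= 62? ✗ → no.
R: end 134 >= 79? ✓; start 79 <= 62? ✗ → no.
W: end 173 >= 79? ✓; start 133 <= 62? ✗ → no.
Result: L, N.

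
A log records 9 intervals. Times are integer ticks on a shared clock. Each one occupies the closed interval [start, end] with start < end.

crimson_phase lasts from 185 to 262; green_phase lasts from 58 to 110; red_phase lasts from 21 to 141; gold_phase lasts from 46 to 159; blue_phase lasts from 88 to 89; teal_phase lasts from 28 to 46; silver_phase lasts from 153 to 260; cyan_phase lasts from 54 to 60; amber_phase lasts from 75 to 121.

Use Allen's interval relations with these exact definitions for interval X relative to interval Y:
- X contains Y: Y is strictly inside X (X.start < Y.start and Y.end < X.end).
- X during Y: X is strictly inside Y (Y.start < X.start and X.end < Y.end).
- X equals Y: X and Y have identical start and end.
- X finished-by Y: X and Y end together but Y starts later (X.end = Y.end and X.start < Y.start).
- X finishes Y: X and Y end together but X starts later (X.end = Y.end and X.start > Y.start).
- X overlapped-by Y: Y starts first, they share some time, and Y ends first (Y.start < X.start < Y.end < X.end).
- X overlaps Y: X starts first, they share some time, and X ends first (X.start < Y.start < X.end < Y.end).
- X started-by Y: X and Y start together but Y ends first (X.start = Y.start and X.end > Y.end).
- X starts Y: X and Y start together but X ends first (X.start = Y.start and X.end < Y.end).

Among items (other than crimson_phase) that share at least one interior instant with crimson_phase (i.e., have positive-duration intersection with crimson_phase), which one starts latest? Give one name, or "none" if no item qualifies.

silver_phase

Target crimson_phase = [185, 262].
amber_phase [75, 121] → before → excluded.
blue_phase [88, 89] → before → excluded.
cyan_phase [54, 60] → before → excluded.
gold_phase [46, 159] → before → excluded.
green_phase [58, 110] → before → excluded.
red_phase [21, 141] → before → excluded.
silver_phase [153, 260] → overlaps → candidate.
teal_phase [28, 46] → before → excluded.
Among candidates, latest start is 153 → silver_phase.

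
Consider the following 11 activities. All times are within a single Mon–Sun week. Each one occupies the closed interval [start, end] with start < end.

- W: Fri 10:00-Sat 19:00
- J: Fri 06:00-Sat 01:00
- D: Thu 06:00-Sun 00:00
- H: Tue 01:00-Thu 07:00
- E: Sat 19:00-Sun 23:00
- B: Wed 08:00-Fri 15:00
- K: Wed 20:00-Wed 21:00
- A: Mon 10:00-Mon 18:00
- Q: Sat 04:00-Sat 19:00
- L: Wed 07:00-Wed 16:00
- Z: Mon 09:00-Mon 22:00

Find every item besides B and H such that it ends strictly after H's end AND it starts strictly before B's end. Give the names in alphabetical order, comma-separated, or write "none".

Conditions: its end is strictly after H's end (X.end > Thu 07:00) AND its start is strictly before B's end (X.start < Fri 15:00).
A: end Mon 18:00 > Thu 07:00? ✗; start Mon 10:00 < Fri 15:00? ✓ → no.
D: end Sun 00:00 > Thu 07:00? ✓; start Thu 06:00 < Fri 15:00? ✓ → yes.
E: end Sun 23:00 > Thu 07:00? ✓; start Sat 19:00 < Fri 15:00? ✗ → no.
J: end Sat 01:00 > Thu 07:00? ✓; start Fri 06:00 < Fri 15:00? ✓ → yes.
K: end Wed 21:00 > Thu 07:00? ✗; start Wed 20:00 < Fri 15:00? ✓ → no.
L: end Wed 16:00 > Thu 07:00? ✗; start Wed 07:00 < Fri 15:00? ✓ → no.
Q: end Sat 19:00 > Thu 07:00? ✓; start Sat 04:00 < Fri 15:00? ✗ → no.
W: end Sat 19:00 > Thu 07:00? ✓; start Fri 10:00 < Fri 15:00? ✓ → yes.
Z: end Mon 22:00 > Thu 07:00? ✗; start Mon 09:00 < Fri 15:00? ✓ → no.
Result: D, J, W.

D, J, W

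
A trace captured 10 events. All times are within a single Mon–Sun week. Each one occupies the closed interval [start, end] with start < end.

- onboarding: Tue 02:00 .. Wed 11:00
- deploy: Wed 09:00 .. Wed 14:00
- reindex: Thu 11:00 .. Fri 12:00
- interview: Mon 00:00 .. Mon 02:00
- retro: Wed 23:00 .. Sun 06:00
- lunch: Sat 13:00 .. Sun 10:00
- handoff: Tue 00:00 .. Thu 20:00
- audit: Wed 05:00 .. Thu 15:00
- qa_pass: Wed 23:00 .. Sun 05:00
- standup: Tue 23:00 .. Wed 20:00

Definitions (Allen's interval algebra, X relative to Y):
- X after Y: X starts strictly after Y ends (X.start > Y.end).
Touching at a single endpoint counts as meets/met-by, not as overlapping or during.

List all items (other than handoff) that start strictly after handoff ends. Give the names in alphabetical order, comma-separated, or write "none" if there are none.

Target handoff = [Tue 00:00, Thu 20:00].
audit [Wed 05:00, Thu 15:00] → during → no.
deploy [Wed 09:00, Wed 14:00] → during → no.
interview [Mon 00:00, Mon 02:00] → before → no.
lunch [Sat 13:00, Sun 10:00] → after → yes.
onboarding [Tue 02:00, Wed 11:00] → during → no.
qa_pass [Wed 23:00, Sun 05:00] → overlapped-by → no.
reindex [Thu 11:00, Fri 12:00] → overlapped-by → no.
retro [Wed 23:00, Sun 06:00] → overlapped-by → no.
standup [Tue 23:00, Wed 20:00] → during → no.
Result: lunch.

lunch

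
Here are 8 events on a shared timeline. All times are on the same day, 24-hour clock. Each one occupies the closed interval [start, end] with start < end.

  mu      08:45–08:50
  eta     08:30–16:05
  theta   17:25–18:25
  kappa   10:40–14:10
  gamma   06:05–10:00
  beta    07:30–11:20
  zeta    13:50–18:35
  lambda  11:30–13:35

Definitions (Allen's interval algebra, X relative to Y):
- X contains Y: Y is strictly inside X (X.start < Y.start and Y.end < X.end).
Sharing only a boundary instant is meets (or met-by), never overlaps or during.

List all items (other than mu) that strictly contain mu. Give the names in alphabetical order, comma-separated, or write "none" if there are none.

beta, eta, gamma

Target mu = [08:45, 08:50].
beta [07:30, 11:20] → contains → yes.
eta [08:30, 16:05] → contains → yes.
gamma [06:05, 10:00] → contains → yes.
kappa [10:40, 14:10] → after → no.
lambda [11:30, 13:35] → after → no.
theta [17:25, 18:25] → after → no.
zeta [13:50, 18:35] → after → no.
Result: beta, eta, gamma.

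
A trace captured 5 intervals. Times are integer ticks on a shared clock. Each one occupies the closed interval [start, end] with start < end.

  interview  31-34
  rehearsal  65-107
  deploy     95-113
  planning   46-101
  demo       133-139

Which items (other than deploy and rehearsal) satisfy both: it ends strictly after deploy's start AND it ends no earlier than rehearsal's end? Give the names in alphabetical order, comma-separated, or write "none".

Conditions: its end is strictly after deploy's start (X.end > 95) AND its end is no earlier than rehearsal's end (X.end >= 107).
demo: end 139 > 95? ✓; end 139 >= 107? ✓ → yes.
interview: end 34 > 95? ✗; end 34 >= 107? ✗ → no.
planning: end 101 > 95? ✓; end 101 >= 107? ✗ → no.
Result: demo.

demo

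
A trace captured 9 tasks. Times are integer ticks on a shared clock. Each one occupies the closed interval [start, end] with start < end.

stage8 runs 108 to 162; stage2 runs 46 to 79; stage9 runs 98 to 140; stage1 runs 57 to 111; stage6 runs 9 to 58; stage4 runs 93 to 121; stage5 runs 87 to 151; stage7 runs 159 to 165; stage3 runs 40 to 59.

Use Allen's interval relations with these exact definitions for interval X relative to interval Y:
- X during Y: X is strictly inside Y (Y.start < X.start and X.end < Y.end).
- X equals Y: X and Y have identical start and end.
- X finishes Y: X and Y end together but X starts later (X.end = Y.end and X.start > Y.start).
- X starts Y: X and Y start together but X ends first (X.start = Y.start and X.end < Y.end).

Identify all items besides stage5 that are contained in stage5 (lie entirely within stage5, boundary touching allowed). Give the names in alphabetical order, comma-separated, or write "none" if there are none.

stage4, stage9

Target stage5 = [87, 151].
stage1 [57, 111] → overlaps → no.
stage2 [46, 79] → before → no.
stage3 [40, 59] → before → no.
stage4 [93, 121] → during → yes.
stage6 [9, 58] → before → no.
stage7 [159, 165] → after → no.
stage8 [108, 162] → overlapped-by → no.
stage9 [98, 140] → during → yes.
Result: stage4, stage9.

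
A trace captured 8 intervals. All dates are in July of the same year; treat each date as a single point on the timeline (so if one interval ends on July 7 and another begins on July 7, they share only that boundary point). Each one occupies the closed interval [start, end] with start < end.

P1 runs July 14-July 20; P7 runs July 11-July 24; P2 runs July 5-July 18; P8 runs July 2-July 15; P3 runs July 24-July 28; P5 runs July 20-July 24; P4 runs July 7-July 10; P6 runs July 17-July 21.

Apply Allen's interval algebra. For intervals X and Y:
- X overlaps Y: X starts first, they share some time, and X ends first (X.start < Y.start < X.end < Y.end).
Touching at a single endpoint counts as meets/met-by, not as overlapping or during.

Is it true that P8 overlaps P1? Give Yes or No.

Yes

P8 = [July 2, July 15], P1 = [July 14, July 20].
Actual relation of P8 to P1: overlaps.
Asked whether 'overlaps' holds → Yes.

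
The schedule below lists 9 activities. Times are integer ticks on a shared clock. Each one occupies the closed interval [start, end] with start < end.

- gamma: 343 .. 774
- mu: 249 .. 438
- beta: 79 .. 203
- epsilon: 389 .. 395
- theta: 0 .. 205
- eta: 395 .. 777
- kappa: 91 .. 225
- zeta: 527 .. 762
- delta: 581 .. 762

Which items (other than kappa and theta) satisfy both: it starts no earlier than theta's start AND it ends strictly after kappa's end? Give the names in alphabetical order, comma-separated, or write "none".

Conditions: its start is no earlier than theta's start (X.start >= 0) AND its end is strictly after kappa's end (X.end > 225).
beta: start 79 >= 0? ✓; end 203 > 225? ✗ → no.
delta: start 581 >= 0? ✓; end 762 > 225? ✓ → yes.
epsilon: start 389 >= 0? ✓; end 395 > 225? ✓ → yes.
eta: start 395 >= 0? ✓; end 777 > 225? ✓ → yes.
gamma: start 343 >= 0? ✓; end 774 > 225? ✓ → yes.
mu: start 249 >= 0? ✓; end 438 > 225? ✓ → yes.
zeta: start 527 >= 0? ✓; end 762 > 225? ✓ → yes.
Result: delta, epsilon, eta, gamma, mu, zeta.

delta, epsilon, eta, gamma, mu, zeta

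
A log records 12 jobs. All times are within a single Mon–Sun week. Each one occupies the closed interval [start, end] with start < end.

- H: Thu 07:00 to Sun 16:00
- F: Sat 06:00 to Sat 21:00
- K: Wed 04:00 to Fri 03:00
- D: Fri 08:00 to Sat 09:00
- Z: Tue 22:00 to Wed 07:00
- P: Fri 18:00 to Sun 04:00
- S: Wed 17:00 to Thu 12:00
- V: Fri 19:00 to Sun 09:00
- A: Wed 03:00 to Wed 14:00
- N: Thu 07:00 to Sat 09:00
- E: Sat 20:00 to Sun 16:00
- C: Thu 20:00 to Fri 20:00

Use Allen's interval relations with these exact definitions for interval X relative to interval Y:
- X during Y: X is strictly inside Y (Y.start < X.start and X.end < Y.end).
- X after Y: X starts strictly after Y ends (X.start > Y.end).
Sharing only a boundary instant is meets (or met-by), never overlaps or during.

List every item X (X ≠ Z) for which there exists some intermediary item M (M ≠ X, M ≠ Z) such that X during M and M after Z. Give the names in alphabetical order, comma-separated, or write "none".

Target Z = [Tue 22:00, Wed 07:00].
Intermediaries M with M after Z: C, D, E, F, H, N, P, S, V.
Via C — items with X during C: none.
Via D — items with X during D: none.
Via E — items with X during E: none.
Via F — items with X during F: none.
Via H — items with X during H: C, D, F, P, V.
Via N — items with X during N: C.
Via P — items with X during P: F.
Via S — items with X during S: none.
Via V — items with X during V: F.
Union: C, D, F, P, V.

C, D, F, P, V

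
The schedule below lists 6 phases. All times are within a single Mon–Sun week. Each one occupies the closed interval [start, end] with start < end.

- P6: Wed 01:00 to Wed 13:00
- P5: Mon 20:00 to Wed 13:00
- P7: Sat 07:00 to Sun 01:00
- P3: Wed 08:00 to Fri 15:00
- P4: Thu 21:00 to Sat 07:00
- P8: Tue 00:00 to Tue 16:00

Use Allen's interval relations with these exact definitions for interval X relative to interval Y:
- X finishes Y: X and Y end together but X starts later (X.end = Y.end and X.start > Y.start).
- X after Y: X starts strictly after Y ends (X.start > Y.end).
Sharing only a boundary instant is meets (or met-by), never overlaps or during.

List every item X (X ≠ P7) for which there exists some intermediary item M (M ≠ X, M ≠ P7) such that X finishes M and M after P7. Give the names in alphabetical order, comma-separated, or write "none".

Target P7 = [Sat 07:00, Sun 01:00].
Intermediaries M with M after P7: none.
Union: none.

none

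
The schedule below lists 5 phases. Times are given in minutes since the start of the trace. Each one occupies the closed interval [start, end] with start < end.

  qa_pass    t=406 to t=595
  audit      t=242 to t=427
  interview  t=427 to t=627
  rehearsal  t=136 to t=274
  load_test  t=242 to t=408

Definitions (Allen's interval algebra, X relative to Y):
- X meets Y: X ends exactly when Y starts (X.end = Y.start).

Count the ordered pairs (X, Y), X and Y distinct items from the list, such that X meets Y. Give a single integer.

Checking all 20 ordered pairs for relation 'meets'; matching pairs in alphabetical order:
(audit, interview): audit meets interview ✓
Count: 1.

1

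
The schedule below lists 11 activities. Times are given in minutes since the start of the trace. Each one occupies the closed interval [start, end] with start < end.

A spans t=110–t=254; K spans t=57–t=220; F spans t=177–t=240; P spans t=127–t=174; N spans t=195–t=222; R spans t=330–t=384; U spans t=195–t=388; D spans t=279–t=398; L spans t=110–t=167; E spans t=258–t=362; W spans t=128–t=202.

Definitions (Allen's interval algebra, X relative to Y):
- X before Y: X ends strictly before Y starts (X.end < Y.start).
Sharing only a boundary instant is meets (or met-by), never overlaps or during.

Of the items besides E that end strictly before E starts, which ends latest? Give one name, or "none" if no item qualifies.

A

Target E = [t=258, t=362].
A [t=110, t=254] → before → candidate.
D [t=279, t=398] → overlapped-by → excluded.
F [t=177, t=240] → before → candidate.
K [t=57, t=220] → before → candidate.
L [t=110, t=167] → before → candidate.
N [t=195, t=222] → before → candidate.
P [t=127, t=174] → before → candidate.
R [t=330, t=384] → overlapped-by → excluded.
U [t=195, t=388] → contains → excluded.
W [t=128, t=202] → before → candidate.
Among candidates, latest end is t=254 → A.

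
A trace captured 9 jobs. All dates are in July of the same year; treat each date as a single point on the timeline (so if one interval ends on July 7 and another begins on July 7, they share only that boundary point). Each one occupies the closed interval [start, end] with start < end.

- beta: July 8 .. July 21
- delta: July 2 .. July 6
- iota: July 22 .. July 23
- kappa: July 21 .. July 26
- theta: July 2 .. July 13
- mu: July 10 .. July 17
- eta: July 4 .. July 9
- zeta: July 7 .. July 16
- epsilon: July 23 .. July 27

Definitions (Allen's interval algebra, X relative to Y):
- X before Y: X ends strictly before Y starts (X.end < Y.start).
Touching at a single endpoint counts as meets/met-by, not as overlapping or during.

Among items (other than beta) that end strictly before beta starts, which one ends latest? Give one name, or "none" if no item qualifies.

delta

Target beta = [July 8, July 21].
delta [July 2, July 6] → before → candidate.
epsilon [July 23, July 27] → after → excluded.
eta [July 4, July 9] → overlaps → excluded.
iota [July 22, July 23] → after → excluded.
kappa [July 21, July 26] → met-by → excluded.
mu [July 10, July 17] → during → excluded.
theta [July 2, July 13] → overlaps → excluded.
zeta [July 7, July 16] → overlaps → excluded.
Among candidates, latest end is July 6 → delta.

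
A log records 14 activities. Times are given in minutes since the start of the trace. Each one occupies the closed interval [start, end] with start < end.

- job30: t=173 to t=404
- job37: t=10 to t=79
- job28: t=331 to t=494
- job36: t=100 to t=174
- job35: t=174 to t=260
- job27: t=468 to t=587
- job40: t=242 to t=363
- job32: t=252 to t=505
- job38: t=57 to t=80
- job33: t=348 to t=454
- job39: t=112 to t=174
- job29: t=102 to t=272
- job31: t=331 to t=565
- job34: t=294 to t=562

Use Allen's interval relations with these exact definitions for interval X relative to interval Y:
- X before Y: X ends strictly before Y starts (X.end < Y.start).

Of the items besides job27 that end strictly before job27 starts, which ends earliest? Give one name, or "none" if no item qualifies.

Target job27 = [t=468, t=587].
job28 [t=331, t=494] → overlaps → excluded.
job29 [t=102, t=272] → before → candidate.
job30 [t=173, t=404] → before → candidate.
job31 [t=331, t=565] → overlaps → excluded.
job32 [t=252, t=505] → overlaps → excluded.
job33 [t=348, t=454] → before → candidate.
job34 [t=294, t=562] → overlaps → excluded.
job35 [t=174, t=260] → before → candidate.
job36 [t=100, t=174] → before → candidate.
job37 [t=10, t=79] → before → candidate.
job38 [t=57, t=80] → before → candidate.
job39 [t=112, t=174] → before → candidate.
job40 [t=242, t=363] → before → candidate.
Among candidates, earliest end is t=79 → job37.

job37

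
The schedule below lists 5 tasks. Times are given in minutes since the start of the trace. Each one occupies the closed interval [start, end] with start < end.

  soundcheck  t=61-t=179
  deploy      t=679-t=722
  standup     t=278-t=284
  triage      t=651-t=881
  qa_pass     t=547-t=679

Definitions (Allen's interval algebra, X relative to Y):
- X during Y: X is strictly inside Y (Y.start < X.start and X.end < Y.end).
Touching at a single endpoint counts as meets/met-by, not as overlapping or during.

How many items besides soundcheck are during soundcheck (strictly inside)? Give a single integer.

Target soundcheck = [t=61, t=179].
deploy [t=679, t=722] → after → no.
qa_pass [t=547, t=679] → after → no.
standup [t=278, t=284] → after → no.
triage [t=651, t=881] → after → no.
Total: 0.

0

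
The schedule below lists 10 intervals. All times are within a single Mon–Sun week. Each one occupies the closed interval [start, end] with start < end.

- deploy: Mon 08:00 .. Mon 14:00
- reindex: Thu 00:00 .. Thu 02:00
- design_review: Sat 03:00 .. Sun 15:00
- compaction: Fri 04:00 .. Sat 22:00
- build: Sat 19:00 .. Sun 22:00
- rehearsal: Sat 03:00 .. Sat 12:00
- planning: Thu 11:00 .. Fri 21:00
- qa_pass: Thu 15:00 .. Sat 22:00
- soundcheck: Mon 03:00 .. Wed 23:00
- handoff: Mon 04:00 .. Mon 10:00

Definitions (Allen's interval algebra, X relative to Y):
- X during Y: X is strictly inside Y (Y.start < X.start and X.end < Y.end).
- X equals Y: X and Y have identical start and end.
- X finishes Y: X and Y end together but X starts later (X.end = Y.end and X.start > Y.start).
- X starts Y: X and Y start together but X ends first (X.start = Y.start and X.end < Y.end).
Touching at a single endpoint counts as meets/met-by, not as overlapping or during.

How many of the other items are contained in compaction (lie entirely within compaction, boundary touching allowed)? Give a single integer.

1

Target compaction = [Fri 04:00, Sat 22:00].
build [Sat 19:00, Sun 22:00] → overlapped-by → no.
deploy [Mon 08:00, Mon 14:00] → before → no.
design_review [Sat 03:00, Sun 15:00] → overlapped-by → no.
handoff [Mon 04:00, Mon 10:00] → before → no.
planning [Thu 11:00, Fri 21:00] → overlaps → no.
qa_pass [Thu 15:00, Sat 22:00] → finished-by → no.
rehearsal [Sat 03:00, Sat 12:00] → during → counts.
reindex [Thu 00:00, Thu 02:00] → before → no.
soundcheck [Mon 03:00, Wed 23:00] → before → no.
Total: 1.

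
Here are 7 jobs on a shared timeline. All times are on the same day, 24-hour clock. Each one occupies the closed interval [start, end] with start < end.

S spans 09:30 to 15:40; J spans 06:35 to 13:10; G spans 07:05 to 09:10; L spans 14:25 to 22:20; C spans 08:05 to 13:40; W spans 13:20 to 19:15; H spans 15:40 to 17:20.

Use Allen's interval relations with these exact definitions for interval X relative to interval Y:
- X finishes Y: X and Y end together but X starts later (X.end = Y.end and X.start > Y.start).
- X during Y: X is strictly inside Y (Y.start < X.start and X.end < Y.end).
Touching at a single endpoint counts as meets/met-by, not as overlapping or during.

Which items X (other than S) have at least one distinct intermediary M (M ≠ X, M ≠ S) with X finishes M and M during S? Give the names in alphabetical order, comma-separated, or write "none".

none

Target S = [09:30, 15:40].
Intermediaries M with M during S: none.
Union: none.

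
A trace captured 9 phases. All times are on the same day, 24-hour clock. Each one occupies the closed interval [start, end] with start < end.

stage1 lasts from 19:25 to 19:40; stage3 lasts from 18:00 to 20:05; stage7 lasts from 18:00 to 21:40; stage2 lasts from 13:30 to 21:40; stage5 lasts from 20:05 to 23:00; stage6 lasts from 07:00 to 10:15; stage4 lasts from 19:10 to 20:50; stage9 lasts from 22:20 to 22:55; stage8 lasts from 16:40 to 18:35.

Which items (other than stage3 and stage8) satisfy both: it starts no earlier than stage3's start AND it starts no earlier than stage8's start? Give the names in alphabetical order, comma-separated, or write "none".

Conditions: its start is no earlier than stage3's start (X.start >= 18:00) AND its start is no earlier than stage8's start (X.start >= 16:40).
stage1: start 19:25 >= 18:00? ✓; start 19:25 >= 16:40? ✓ → yes.
stage2: start 13:30 >= 18:00? ✗; start 13:30 >= 16:40? ✗ → no.
stage4: start 19:10 >= 18:00? ✓; start 19:10 >= 16:40? ✓ → yes.
stage5: start 20:05 >= 18:00? ✓; start 20:05 >= 16:40? ✓ → yes.
stage6: start 07:00 >= 18:00? ✗; start 07:00 >= 16:40? ✗ → no.
stage7: start 18:00 >= 18:00? ✓; start 18:00 >= 16:40? ✓ → yes.
stage9: start 22:20 >= 18:00? ✓; start 22:20 >= 16:40? ✓ → yes.
Result: stage1, stage4, stage5, stage7, stage9.

stage1, stage4, stage5, stage7, stage9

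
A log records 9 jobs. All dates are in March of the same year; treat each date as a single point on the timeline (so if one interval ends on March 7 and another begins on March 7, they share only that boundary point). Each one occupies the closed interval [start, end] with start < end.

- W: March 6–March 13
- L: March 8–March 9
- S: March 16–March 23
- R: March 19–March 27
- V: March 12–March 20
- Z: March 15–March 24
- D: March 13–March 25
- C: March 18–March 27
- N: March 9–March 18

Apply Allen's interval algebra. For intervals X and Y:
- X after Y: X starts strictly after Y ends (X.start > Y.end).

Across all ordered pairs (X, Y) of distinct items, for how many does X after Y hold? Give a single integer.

11

Checking all 72 ordered pairs for relation 'after'; matching pairs in alphabetical order:
(C, L): C after L ✓
(C, W): C after W ✓
(D, L): D after L ✓
(R, L): R after L ✓
(R, N): R after N ✓
(R, W): R after W ✓
(S, L): S after L ✓
(S, W): S after W ✓
(V, L): V after L ✓
(Z, L): Z after L ✓
(Z, W): Z after W ✓
Count: 11.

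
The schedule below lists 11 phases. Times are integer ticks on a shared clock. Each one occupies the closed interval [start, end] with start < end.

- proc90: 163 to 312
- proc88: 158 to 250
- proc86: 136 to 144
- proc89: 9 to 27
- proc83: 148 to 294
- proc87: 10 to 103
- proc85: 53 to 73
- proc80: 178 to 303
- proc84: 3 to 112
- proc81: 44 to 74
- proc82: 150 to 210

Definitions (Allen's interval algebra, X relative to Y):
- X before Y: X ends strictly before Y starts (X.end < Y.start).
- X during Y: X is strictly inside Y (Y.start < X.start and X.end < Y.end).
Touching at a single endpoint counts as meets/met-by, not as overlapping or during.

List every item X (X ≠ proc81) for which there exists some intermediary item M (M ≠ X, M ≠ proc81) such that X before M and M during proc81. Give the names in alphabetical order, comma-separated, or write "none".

proc89

Target proc81 = [44, 74].
Intermediaries M with M during proc81: proc85.
Via proc85 — items with X before proc85: proc89.
Union: proc89.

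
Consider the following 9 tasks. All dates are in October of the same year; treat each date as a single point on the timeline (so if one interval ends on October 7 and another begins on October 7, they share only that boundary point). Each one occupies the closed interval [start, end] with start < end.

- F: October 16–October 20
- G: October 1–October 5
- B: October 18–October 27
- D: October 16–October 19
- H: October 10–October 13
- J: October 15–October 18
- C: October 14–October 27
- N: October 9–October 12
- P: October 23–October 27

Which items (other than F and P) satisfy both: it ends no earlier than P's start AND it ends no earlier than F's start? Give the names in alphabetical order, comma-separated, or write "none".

B, C

Conditions: its end is no earlier than P's start (X.end >= October 23) AND its end is no earlier than F's start (X.end >= October 16).
B: end October 27 >= October 23? ✓; end October 27 >= October 16? ✓ → yes.
C: end October 27 >= October 23? ✓; end October 27 >= October 16? ✓ → yes.
D: end October 19 >= October 23? ✗; end October 19 >= October 16? ✓ → no.
G: end October 5 >= October 23? ✗; end October 5 >= October 16? ✗ → no.
H: end October 13 >= October 23? ✗; end October 13 >= October 16? ✗ → no.
J: end October 18 >= October 23? ✗; end October 18 >= October 16? ✓ → no.
N: end October 12 >= October 23? ✗; end October 12 >= October 16? ✗ → no.
Result: B, C.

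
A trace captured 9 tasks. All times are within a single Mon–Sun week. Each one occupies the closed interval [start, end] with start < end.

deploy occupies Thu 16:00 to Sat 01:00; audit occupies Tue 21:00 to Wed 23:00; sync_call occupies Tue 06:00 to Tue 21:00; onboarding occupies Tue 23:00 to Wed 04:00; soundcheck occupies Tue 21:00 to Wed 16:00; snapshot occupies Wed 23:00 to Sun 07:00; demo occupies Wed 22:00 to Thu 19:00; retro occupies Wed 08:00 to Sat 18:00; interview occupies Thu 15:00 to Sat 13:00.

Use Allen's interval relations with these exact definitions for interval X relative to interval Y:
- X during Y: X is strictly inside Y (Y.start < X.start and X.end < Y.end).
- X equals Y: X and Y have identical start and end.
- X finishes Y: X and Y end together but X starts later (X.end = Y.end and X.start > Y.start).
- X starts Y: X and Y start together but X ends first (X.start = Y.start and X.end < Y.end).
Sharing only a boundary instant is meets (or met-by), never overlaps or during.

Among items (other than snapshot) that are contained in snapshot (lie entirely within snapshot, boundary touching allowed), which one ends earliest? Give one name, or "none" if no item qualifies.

Target snapshot = [Wed 23:00, Sun 07:00].
audit [Tue 21:00, Wed 23:00] → meets → excluded.
demo [Wed 22:00, Thu 19:00] → overlaps → excluded.
deploy [Thu 16:00, Sat 01:00] → during → candidate.
interview [Thu 15:00, Sat 13:00] → during → candidate.
onboarding [Tue 23:00, Wed 04:00] → before → excluded.
retro [Wed 08:00, Sat 18:00] → overlaps → excluded.
soundcheck [Tue 21:00, Wed 16:00] → before → excluded.
sync_call [Tue 06:00, Tue 21:00] → before → excluded.
Among candidates, earliest end is Sat 01:00 → deploy.

deploy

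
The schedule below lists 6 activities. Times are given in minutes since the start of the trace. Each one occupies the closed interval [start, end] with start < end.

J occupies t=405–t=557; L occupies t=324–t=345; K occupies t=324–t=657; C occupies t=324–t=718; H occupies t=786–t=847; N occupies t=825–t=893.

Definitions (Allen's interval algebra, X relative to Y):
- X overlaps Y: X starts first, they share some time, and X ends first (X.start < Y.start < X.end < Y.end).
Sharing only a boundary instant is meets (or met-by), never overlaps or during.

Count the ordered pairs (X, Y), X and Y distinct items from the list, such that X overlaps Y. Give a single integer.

Checking all 30 ordered pairs for relation 'overlaps'; matching pairs in alphabetical order:
(H, N): H overlaps N ✓
Count: 1.

1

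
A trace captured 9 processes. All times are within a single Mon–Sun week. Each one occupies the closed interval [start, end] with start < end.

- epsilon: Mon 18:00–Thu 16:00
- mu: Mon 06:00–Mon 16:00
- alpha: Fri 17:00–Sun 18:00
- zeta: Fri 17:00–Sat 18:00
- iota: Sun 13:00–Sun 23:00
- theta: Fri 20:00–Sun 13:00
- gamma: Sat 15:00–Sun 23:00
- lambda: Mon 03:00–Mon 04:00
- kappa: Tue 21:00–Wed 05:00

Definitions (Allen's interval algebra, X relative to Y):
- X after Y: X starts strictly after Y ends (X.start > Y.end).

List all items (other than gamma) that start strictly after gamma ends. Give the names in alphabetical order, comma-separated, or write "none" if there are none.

none

Target gamma = [Sat 15:00, Sun 23:00].
alpha [Fri 17:00, Sun 18:00] → overlaps → no.
epsilon [Mon 18:00, Thu 16:00] → before → no.
iota [Sun 13:00, Sun 23:00] → finishes → no.
kappa [Tue 21:00, Wed 05:00] → before → no.
lambda [Mon 03:00, Mon 04:00] → before → no.
mu [Mon 06:00, Mon 16:00] → before → no.
theta [Fri 20:00, Sun 13:00] → overlaps → no.
zeta [Fri 17:00, Sat 18:00] → overlaps → no.
Result: none.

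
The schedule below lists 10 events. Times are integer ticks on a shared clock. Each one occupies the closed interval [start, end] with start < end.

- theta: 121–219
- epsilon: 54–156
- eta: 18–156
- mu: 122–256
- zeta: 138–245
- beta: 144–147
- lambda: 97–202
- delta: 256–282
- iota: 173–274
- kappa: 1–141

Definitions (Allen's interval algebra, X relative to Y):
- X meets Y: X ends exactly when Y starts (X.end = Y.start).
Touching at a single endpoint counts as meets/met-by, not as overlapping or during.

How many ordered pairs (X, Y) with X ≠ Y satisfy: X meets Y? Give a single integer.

Checking all 90 ordered pairs for relation 'meets'; matching pairs in alphabetical order:
(mu, delta): mu meets delta ✓
Count: 1.

1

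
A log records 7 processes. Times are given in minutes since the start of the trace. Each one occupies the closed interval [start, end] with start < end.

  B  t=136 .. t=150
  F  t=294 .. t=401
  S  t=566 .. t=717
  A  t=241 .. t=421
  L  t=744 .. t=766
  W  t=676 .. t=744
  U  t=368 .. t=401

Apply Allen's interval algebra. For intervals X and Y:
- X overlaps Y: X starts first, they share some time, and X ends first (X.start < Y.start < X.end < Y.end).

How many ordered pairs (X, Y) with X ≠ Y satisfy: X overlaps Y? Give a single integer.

1

Checking all 42 ordered pairs for relation 'overlaps'; matching pairs in alphabetical order:
(S, W): S overlaps W ✓
Count: 1.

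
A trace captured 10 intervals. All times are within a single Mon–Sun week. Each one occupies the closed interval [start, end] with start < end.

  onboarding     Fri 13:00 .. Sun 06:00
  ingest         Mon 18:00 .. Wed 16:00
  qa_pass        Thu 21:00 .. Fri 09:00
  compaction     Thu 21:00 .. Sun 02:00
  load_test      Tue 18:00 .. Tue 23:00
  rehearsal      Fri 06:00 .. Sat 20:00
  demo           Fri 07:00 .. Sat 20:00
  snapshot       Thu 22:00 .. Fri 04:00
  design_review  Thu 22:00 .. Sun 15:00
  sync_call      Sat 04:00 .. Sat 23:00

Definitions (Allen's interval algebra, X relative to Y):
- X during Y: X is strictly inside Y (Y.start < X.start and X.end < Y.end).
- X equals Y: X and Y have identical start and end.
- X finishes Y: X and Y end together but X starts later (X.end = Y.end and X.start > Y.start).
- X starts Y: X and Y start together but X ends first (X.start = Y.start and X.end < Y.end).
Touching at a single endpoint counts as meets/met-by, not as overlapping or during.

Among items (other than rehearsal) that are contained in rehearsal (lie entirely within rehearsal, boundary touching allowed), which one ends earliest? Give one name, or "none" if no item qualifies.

demo

Target rehearsal = [Fri 06:00, Sat 20:00].
compaction [Thu 21:00, Sun 02:00] → contains → excluded.
demo [Fri 07:00, Sat 20:00] → finishes → candidate.
design_review [Thu 22:00, Sun 15:00] → contains → excluded.
ingest [Mon 18:00, Wed 16:00] → before → excluded.
load_test [Tue 18:00, Tue 23:00] → before → excluded.
onboarding [Fri 13:00, Sun 06:00] → overlapped-by → excluded.
qa_pass [Thu 21:00, Fri 09:00] → overlaps → excluded.
snapshot [Thu 22:00, Fri 04:00] → before → excluded.
sync_call [Sat 04:00, Sat 23:00] → overlapped-by → excluded.
Among candidates, earliest end is Sat 20:00 → demo.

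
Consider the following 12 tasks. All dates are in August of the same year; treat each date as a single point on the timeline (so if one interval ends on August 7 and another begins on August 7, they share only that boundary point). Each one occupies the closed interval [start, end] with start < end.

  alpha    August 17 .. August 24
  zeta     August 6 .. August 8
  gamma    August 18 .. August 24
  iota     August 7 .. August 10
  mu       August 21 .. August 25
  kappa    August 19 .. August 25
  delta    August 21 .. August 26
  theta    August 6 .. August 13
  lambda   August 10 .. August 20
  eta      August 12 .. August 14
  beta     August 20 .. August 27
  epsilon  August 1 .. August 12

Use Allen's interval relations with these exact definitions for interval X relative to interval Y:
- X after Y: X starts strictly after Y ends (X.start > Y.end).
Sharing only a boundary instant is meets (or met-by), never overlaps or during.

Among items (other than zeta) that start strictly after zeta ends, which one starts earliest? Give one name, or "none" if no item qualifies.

lambda

Target zeta = [August 6, August 8].
alpha [August 17, August 24] → after → candidate.
beta [August 20, August 27] → after → candidate.
delta [August 21, August 26] → after → candidate.
epsilon [August 1, August 12] → contains → excluded.
eta [August 12, August 14] → after → candidate.
gamma [August 18, August 24] → after → candidate.
iota [August 7, August 10] → overlapped-by → excluded.
kappa [August 19, August 25] → after → candidate.
lambda [August 10, August 20] → after → candidate.
mu [August 21, August 25] → after → candidate.
theta [August 6, August 13] → started-by → excluded.
Among candidates, earliest start is August 10 → lambda.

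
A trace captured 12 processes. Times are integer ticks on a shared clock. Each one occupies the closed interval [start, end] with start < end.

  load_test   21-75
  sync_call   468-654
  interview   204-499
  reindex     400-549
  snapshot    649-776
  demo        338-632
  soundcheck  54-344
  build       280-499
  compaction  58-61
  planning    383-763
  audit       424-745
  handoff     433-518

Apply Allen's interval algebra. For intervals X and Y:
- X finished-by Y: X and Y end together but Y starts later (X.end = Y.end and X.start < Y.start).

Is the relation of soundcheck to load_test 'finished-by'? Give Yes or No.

soundcheck = [54, 344], load_test = [21, 75].
Actual relation of soundcheck to load_test: overlapped-by.
Asked whether 'finished-by' holds → No.

No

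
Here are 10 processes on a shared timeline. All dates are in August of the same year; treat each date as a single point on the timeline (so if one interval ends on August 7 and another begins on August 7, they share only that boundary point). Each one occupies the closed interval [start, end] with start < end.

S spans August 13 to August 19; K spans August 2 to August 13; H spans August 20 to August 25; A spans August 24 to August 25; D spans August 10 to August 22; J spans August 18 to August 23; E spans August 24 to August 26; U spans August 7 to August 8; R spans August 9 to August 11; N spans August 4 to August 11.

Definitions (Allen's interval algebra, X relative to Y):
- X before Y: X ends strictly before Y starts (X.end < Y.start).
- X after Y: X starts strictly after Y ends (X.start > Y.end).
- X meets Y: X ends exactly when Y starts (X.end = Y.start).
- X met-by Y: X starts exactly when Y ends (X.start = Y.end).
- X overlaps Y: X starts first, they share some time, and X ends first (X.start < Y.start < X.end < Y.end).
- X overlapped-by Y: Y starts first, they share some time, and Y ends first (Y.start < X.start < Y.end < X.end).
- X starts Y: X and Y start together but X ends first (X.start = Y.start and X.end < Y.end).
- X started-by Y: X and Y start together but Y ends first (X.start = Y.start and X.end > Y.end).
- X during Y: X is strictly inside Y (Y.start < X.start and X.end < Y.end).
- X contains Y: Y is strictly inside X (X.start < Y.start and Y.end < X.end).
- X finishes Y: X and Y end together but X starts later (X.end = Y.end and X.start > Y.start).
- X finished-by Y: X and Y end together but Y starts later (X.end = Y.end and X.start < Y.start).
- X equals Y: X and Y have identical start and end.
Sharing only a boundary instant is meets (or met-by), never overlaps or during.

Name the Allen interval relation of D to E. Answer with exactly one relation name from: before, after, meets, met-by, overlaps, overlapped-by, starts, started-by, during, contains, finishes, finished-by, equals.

D = [August 10, August 22]; E = [August 24, August 26].
Compare endpoints: D.start < E.start, D.start < E.end, D.end < E.start, D.end < E.end.
That pattern is 'before'.

before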